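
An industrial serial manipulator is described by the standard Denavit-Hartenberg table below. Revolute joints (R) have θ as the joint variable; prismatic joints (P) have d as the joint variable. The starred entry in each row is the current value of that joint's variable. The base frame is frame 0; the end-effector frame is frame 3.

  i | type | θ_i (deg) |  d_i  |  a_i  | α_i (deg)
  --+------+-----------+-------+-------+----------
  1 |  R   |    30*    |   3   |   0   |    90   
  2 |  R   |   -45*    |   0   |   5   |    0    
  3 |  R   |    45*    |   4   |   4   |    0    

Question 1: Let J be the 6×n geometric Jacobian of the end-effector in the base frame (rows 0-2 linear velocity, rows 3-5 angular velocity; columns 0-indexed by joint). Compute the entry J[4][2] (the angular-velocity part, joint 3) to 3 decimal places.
axis z_2 = (0.5000,-0.8660,0.0000); lever o_n−o_2 = (5.4641,-1.4641,0.0000)
cross product → J_v[:, 2] = (-0.0000,0.0000,4.0000)
J_ω[:, 2] = z_2
entry J[4][2] = -0.8660

-0.866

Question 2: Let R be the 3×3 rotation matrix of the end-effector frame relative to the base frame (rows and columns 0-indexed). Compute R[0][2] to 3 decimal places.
0.500

End-effector z-axis (col 2 of R) = (0.5000,-0.8660,0.0000)
R[0][2] = 0.5000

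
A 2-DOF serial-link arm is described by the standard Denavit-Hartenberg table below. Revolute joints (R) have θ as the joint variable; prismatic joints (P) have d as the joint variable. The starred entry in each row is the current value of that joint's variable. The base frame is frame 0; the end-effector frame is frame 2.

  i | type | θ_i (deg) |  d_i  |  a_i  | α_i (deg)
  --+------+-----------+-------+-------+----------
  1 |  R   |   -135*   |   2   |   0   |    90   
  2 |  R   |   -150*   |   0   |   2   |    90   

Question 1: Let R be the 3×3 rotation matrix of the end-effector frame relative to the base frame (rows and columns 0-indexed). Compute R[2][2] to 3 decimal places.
End-effector z-axis (col 2 of R) = (0.3536,0.3536,0.8660)
R[2][2] = 0.8660

0.866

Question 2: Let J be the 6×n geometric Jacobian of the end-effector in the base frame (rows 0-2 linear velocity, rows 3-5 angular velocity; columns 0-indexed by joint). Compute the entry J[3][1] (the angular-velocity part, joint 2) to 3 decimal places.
-0.707

axis z_1 = (-0.7071,0.7071,0.0000); lever o_n−o_1 = (1.2247,1.2247,-1.0000)
cross product → J_v[:, 1] = (-0.7071,-0.7071,-1.7321)
J_ω[:, 1] = z_1
entry J[3][1] = -0.7071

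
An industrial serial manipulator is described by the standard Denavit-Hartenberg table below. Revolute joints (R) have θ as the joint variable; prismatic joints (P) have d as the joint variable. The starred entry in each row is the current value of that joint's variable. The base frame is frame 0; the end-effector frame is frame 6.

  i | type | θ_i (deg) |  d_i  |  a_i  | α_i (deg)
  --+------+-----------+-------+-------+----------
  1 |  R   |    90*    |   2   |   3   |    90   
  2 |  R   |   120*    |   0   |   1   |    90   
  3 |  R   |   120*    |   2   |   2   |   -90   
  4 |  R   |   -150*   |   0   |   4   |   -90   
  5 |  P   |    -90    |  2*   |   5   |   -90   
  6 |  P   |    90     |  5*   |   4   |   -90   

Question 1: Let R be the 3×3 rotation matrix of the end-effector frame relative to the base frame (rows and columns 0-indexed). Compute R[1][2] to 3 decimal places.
End-effector z-axis (col 2 of R) = (0.5000,-0.4330,0.7500)
R[1][2] = -0.4330

-0.433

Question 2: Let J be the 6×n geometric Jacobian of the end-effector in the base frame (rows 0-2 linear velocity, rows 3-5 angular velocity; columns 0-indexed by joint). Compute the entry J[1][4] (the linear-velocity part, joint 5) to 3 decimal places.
prismatic axis z_4 = (0.4330,0.8750,0.2165)
J_v[:, 4] = z_4; J_ω[:, 4] = (0,0,0)
entry J[1][4] = 0.8750

0.875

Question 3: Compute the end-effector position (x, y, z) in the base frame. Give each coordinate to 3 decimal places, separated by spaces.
-8.384 7.096 4.442

after link 1: o_1 = (0.0000, 3.0000, 2.0000)
after link 2: o_2 = (0.0000, 2.5000, 2.8660)
after link 3: o_3 = (1.7321, 4.7321, 3.0000)
after link 4: o_4 = (-1.2679, 5.5981, 5.5000)
after link 5: o_5 = (-2.9019, 9.5131, 2.1830)
after link 6: o_6 = (-8.3840, 7.0957, 4.4420)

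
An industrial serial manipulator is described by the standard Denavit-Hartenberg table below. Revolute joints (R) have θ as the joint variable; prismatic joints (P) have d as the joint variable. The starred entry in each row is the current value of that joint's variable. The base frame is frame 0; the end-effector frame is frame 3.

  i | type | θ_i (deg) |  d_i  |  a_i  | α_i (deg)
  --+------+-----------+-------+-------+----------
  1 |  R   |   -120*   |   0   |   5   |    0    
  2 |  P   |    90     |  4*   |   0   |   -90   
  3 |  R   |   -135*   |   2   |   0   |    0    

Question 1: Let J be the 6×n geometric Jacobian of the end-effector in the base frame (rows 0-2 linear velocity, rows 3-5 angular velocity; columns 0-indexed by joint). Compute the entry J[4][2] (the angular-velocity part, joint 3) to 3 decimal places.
axis z_2 = (0.5000,0.8660,0.0000); lever o_n−o_2 = (1.0000,1.7321,0.0000)
cross product → J_v[:, 2] = (-0.0000,0.0000,0.0000)
J_ω[:, 2] = z_2
entry J[4][2] = 0.8660

0.866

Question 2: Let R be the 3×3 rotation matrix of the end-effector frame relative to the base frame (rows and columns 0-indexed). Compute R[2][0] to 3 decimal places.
0.707

End-effector x-axis (col 0 of R) = (-0.6124,0.3536,0.7071)
R[2][0] = 0.7071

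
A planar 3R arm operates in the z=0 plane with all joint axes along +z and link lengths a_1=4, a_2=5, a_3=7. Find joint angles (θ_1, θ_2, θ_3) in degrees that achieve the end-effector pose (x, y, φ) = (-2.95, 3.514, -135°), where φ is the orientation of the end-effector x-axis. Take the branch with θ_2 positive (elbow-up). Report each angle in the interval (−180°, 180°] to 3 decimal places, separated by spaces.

59.990 30.020 134.990

wrist centre = target − a_3·(cos φ, sin φ) = (1.9997, 8.4637)
cos θ_2 = (75.6340−4²−5²)/(2·4·5) = 0.8659; θ_2 = 30.0201° (elbow-up)
β = atan2(8.4637,1.9997) = 76.7064°; ψ = atan2(2.5015,8.3293) = 16.7165°
θ_1 = β − ψ = 59.9899°
θ_3 = φ − θ_1 − θ_2 = 134.9901° (wrapped to (-180°,180°])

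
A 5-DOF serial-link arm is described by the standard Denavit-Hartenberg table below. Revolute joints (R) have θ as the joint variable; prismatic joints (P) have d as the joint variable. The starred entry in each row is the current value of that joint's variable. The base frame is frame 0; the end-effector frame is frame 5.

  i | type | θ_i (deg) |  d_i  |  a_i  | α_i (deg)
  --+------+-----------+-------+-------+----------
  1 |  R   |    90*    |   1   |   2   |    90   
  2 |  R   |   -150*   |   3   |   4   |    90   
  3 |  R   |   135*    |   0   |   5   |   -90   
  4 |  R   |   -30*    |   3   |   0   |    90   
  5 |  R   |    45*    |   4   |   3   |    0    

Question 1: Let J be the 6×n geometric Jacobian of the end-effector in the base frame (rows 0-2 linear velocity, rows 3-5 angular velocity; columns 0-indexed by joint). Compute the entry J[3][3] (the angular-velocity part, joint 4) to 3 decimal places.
-0.707

axis z_3 = (-0.7071,0.6124,0.3536); lever o_n−o_3 = (-3.7365,0.7740,5.6716)
cross product → J_v[:, 3] = (3.1995,2.6894,1.7408)
J_ω[:, 3] = z_3
entry J[3][3] = -0.7071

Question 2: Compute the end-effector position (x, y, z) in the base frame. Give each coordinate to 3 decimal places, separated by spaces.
after link 1: o_1 = (0.0000, 2.0000, 1.0000)
after link 2: o_2 = (3.0000, -1.4641, -1.0000)
after link 3: o_3 = (6.5355, 1.5978, 0.7678)
after link 4: o_4 = (4.4142, 3.4349, 1.8284)
after link 5: o_5 = (2.7990, 2.3718, 6.4394)

2.799 2.372 6.439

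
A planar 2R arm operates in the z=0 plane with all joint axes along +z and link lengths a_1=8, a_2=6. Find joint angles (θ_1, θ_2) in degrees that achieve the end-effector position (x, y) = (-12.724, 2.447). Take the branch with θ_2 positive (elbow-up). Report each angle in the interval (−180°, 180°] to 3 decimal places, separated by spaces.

cos θ_2 = (167.8880−8²−6²)/(2·8·6) = 0.7072; θ_2 = 44.9952° (elbow-up)
β = atan2(2.4470,-12.7240) = 169.1141°; ψ = atan2(4.2423,12.2430) = 19.1115°
θ_1 = β − ψ = 150.0026°

150.003 44.995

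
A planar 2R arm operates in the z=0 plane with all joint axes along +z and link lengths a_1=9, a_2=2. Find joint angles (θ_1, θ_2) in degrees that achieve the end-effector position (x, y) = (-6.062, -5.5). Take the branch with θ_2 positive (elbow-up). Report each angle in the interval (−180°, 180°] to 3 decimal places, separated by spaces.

-149.999 120.004

cos θ_2 = (66.9978−9²−2²)/(2·9·2) = -0.5001; θ_2 = 120.0040° (elbow-up)
β = atan2(-5.5000,-6.0620) = -137.7828°; ψ = atan2(1.7320,7.9999) = 12.2161°
θ_1 = β − ψ = -149.9989°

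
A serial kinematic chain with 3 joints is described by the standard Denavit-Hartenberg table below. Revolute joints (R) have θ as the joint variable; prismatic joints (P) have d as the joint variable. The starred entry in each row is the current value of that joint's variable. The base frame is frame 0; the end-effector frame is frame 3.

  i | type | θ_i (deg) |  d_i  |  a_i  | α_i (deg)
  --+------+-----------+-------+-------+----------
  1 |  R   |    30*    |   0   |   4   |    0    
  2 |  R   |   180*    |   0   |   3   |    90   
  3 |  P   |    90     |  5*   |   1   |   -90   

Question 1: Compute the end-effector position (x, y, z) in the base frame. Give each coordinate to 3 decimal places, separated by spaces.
after link 1: o_1 = (3.4641, 2.0000, 0.0000)
after link 2: o_2 = (0.8660, 0.5000, 0.0000)
after link 3: o_3 = (-1.6340, 4.8301, 1.0000)

-1.634 4.830 1.000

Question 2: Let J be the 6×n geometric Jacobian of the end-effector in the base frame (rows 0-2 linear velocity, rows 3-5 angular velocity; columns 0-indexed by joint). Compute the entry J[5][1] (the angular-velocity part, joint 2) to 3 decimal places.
axis z_1 = (0.0000,0.0000,1.0000); lever o_n−o_1 = (-5.0981,2.8301,1.0000)
cross product → J_v[:, 1] = (-2.8301,-5.0981,0.0000)
J_ω[:, 1] = z_1
entry J[5][1] = 1.0000

1.000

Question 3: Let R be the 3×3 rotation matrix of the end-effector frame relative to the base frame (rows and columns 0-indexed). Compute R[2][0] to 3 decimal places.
1.000

End-effector x-axis (col 0 of R) = (-0.0000,-0.0000,1.0000)
R[2][0] = 1.0000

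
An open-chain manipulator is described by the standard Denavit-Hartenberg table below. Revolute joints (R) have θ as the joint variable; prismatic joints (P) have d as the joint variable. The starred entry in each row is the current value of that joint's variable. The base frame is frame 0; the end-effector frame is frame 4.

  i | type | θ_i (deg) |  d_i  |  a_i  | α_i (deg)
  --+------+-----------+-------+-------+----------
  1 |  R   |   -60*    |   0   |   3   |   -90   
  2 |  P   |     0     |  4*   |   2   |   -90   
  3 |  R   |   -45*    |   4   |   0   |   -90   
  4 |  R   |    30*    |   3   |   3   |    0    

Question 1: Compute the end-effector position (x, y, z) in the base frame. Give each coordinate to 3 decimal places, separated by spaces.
after link 1: o_1 = (1.5000, -2.5981, 0.0000)
after link 2: o_2 = (5.9641, -2.3301, 0.0000)
after link 3: o_3 = (5.9641, -2.3301, -4.0000)
after link 4: o_4 = (7.6972, -5.9003, -2.5000)

7.697 -5.900 -2.500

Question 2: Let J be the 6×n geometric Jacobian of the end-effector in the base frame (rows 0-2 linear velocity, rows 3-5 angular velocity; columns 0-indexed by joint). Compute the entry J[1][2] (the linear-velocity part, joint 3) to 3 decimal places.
axis z_2 = (0.0000,0.0000,-1.0000); lever o_n−o_2 = (1.7331,-3.5702,-2.5000)
cross product → J_v[:, 2] = (-3.5702,-1.7331,-0.0000)
J_ω[:, 2] = z_2
entry J[1][2] = -1.7331

-1.733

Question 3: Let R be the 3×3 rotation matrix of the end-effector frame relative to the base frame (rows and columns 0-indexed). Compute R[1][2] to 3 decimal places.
-0.966

End-effector z-axis (col 2 of R) = (-0.2588,-0.9659,-0.0000)
R[1][2] = -0.9659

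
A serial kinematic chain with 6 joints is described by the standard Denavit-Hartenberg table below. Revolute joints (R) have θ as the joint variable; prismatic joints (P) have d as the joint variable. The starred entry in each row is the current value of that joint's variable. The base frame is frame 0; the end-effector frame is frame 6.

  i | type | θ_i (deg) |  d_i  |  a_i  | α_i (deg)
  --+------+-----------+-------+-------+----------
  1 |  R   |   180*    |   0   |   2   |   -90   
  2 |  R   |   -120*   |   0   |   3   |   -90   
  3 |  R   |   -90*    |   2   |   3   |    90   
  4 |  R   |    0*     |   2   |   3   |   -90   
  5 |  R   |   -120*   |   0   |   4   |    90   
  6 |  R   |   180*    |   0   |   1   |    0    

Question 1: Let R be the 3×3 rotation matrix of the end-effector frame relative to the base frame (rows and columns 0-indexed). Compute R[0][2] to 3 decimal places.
0.250

End-effector z-axis (col 2 of R) = (0.2500,0.8660,0.4330)
R[0][2] = 0.2500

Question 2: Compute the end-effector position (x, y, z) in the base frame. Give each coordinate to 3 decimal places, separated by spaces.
after link 1: o_1 = (-2.0000, 0.0000, 0.0000)
after link 2: o_2 = (-0.5000, 0.0000, 2.5981)
after link 3: o_3 = (-2.2321, -3.0000, 3.5981)
after link 4: o_4 = (-3.2321, -6.0000, 1.8660)
after link 5: o_5 = (-4.9641, -4.0000, -1.1340)
after link 6: o_6 = (-4.5311, -4.5000, -0.3840)

-4.531 -4.500 -0.384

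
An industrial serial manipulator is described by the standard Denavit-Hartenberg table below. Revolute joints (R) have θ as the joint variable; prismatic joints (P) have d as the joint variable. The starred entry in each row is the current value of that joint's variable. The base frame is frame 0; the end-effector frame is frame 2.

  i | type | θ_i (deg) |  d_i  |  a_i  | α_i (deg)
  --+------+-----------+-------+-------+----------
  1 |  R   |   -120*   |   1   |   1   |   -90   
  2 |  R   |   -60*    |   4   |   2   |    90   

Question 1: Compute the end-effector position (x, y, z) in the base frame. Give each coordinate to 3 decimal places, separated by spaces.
2.464 -3.732 2.732

after link 1: o_1 = (-0.5000, -0.8660, 1.0000)
after link 2: o_2 = (2.4641, -3.7321, 2.7321)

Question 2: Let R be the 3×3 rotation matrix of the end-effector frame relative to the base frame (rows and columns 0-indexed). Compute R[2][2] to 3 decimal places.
End-effector z-axis (col 2 of R) = (0.4330,0.7500,0.5000)
R[2][2] = 0.5000

0.500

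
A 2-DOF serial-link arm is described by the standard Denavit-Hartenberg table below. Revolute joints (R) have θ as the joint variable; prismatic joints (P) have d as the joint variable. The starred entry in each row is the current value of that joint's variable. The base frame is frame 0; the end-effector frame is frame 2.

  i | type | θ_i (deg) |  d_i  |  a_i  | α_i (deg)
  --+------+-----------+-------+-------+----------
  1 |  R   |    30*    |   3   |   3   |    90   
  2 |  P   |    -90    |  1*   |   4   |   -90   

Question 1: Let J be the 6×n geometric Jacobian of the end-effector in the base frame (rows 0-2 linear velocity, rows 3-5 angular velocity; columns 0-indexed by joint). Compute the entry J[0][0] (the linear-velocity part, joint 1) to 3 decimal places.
axis z_0 = ẑ; lever o_n−o_0 = (3.0981,0.6340,-1.0000)
cross product → J_v[:, 0] = (-0.6340,3.0981,0.0000)
J_ω[:, 0] = z_0
entry J[0][0] = -0.6340

-0.634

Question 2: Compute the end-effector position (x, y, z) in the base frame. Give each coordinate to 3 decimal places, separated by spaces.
after link 1: o_1 = (2.5981, 1.5000, 3.0000)
after link 2: o_2 = (3.0981, 0.6340, -1.0000)

3.098 0.634 -1.000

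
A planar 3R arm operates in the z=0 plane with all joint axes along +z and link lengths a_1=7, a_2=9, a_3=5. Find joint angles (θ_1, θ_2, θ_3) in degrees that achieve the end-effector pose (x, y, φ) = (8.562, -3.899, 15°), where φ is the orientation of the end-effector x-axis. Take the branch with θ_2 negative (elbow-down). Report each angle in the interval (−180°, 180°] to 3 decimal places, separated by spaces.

30.001 -135.004 120.002

wrist centre = target − a_3·(cos φ, sin φ) = (3.7324, -5.1931)
cos θ_2 = (40.8988−7²−9²)/(2·7·9) = -0.7072; θ_2 = -135.0037° (elbow-down)
β = atan2(-5.1931,3.7324) = -54.2945°; ψ = atan2(-6.3636,0.6356) = -84.2959°
θ_1 = β − ψ = 30.0013°
θ_3 = φ − θ_1 − θ_2 = 120.0023° (wrapped to (-180°,180°])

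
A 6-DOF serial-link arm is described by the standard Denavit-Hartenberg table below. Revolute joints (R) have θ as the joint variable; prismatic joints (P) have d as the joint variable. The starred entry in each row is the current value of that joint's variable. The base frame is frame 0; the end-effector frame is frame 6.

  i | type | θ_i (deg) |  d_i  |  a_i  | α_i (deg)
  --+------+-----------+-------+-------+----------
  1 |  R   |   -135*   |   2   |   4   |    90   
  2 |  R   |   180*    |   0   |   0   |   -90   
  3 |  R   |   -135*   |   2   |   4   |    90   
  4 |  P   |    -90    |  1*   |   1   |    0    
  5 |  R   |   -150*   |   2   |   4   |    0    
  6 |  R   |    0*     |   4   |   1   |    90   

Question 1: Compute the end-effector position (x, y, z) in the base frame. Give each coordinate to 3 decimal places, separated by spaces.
after link 1: o_1 = (-2.8284, -2.8284, 2.0000)
after link 2: o_2 = (-2.8284, -2.8284, 2.0000)
after link 3: o_3 = (-6.8284, -2.8284, 0.0000)
after link 4: o_4 = (-6.8284, -3.8284, 1.0000)
after link 5: o_5 = (-4.8284, -5.8284, -2.4641)
after link 6: o_6 = (-4.3284, -9.8284, -3.3301)

-4.328 -9.828 -3.330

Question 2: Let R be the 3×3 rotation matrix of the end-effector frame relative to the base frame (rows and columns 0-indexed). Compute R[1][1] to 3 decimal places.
-1.000

End-effector y-axis (col 1 of R) = (0.0000,-1.0000,-0.0000)
R[1][1] = -1.0000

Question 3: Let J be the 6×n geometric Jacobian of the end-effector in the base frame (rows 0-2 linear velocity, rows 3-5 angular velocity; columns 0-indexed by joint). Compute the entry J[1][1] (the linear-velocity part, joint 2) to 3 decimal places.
axis z_1 = (-0.7071,0.7071,0.0000); lever o_n−o_1 = (-1.5000,-7.0000,-5.3301)
cross product → J_v[:, 1] = (-3.7690,-3.7690,6.0104)
J_ω[:, 1] = z_1
entry J[1][1] = -3.7690

-3.769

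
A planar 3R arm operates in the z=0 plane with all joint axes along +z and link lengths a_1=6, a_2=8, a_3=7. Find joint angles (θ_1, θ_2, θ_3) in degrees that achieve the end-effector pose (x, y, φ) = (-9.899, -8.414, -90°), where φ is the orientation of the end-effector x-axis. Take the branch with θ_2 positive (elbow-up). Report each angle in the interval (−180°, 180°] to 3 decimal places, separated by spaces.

wrist centre = target − a_3·(cos φ, sin φ) = (-9.8990, -1.4140)
cos θ_2 = (99.9896−6²−8²)/(2·6·8) = -0.0001; θ_2 = 90.0062° (elbow-up)
β = atan2(-1.4140,-9.8990) = -171.8707°; ψ = atan2(8.0000,5.9991) = 53.1341°
θ_1 = β − ψ = -225.0048°
θ_3 = φ − θ_1 − θ_2 = 44.9986° (wrapped to (-180°,180°])

134.995 90.006 44.999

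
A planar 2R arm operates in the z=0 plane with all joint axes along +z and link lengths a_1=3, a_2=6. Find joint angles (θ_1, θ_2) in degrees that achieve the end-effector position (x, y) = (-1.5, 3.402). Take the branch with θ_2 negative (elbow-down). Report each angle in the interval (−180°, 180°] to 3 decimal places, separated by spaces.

-120.003 -149.998

cos θ_2 = (13.8236−3²−6²)/(2·3·6) = -0.8660; θ_2 = -149.9983° (elbow-down)
β = atan2(3.4020,-1.5000) = 113.7935°; ψ = atan2(-3.0001,-2.1961) = -126.2036°
θ_1 = β − ψ = 239.9971°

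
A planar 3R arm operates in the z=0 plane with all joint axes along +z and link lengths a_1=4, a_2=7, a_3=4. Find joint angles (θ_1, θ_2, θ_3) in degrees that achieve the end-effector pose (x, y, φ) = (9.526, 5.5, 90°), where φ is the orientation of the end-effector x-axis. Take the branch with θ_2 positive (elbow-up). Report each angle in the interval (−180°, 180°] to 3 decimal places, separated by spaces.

wrist centre = target − a_3·(cos φ, sin φ) = (9.5260, 1.5000)
cos θ_2 = (92.9947−4²−7²)/(2·4·7) = 0.4999; θ_2 = 60.0063° (elbow-up)
β = atan2(1.5000,9.5260) = 8.9485°; ψ = atan2(6.0626,7.4993) = 38.9525°
θ_1 = β − ψ = -30.0040°
θ_3 = φ − θ_1 − θ_2 = 59.9977° (wrapped to (-180°,180°])

-30.004 60.006 59.998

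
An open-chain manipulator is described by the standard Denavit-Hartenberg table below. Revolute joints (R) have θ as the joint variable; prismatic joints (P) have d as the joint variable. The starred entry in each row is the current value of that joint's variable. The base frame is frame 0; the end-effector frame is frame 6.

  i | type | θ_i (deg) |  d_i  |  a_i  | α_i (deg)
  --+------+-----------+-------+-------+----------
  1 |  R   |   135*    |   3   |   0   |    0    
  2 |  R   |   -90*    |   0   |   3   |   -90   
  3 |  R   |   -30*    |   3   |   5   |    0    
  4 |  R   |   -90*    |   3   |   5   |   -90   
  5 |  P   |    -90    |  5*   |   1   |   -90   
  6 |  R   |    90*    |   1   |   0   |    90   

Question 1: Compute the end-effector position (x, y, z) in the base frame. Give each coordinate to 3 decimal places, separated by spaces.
1.174 11.073 13.196

after link 1: o_1 = (0.0000, 0.0000, 3.0000)
after link 2: o_2 = (2.1213, 2.1213, 3.0000)
after link 3: o_3 = (3.0619, 7.3045, 5.5000)
after link 4: o_4 = (-0.8272, 7.6581, 9.8301)
after link 5: o_5 = (1.5275, 11.4270, 12.3301)
after link 6: o_6 = (1.1740, 11.0735, 13.1962)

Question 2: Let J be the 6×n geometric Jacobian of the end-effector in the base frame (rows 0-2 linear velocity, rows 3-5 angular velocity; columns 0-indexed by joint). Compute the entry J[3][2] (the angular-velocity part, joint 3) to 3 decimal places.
-0.707

axis z_2 = (-0.7071,0.7071,0.0000); lever o_n−o_2 = (-0.9473,8.9522,10.1962)
cross product → J_v[:, 2] = (7.2098,7.2098,-5.6603)
J_ω[:, 2] = z_2
entry J[3][2] = -0.7071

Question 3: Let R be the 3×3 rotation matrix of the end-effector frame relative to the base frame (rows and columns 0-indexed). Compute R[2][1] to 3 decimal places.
End-effector y-axis (col 1 of R) = (-0.3536,-0.3536,0.8660)
R[2][1] = 0.8660

0.866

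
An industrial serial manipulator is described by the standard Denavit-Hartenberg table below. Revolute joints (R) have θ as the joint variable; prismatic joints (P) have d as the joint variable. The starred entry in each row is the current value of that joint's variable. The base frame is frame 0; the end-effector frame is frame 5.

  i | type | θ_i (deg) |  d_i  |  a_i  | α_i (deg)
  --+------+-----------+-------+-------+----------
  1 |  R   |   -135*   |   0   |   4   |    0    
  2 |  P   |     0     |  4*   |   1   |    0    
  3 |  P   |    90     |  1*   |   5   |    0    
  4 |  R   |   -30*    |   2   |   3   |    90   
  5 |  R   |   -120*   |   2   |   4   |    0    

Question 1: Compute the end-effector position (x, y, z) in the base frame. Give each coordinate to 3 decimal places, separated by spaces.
-1.673 -8.555 3.536

after link 1: o_1 = (-2.8284, -2.8284, 0.0000)
after link 2: o_2 = (-3.5355, -3.5355, 4.0000)
after link 3: o_3 = (0.0000, -7.0711, 5.0000)
after link 4: o_4 = (0.7765, -9.9688, 7.0000)
after link 5: o_5 = (-1.6730, -8.5546, 3.5359)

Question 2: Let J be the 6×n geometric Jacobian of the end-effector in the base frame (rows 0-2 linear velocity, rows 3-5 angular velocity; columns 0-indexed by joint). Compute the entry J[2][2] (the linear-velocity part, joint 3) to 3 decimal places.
1.000

prismatic axis z_2 = (0.0000,0.0000,1.0000)
J_v[:, 2] = z_2; J_ω[:, 2] = (0,0,0)
entry J[2][2] = 1.0000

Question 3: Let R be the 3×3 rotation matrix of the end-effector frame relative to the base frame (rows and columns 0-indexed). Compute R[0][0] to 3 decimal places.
-0.129

End-effector x-axis (col 0 of R) = (-0.1294,0.4830,-0.8660)
R[0][0] = -0.1294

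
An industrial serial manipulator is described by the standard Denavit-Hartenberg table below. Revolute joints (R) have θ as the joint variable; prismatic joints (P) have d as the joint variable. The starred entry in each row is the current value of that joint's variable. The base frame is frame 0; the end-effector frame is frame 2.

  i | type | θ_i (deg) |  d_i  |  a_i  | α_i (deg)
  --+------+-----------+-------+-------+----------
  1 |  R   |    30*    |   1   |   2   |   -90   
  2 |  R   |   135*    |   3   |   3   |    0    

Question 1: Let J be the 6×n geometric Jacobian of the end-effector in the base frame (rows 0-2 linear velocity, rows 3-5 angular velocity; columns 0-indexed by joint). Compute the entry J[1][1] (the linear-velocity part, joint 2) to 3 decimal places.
axis z_1 = (-0.5000,0.8660,0.0000); lever o_n−o_1 = (-3.3371,1.5374,-2.1213)
cross product → J_v[:, 1] = (-1.8371,-1.0607,2.1213)
J_ω[:, 1] = z_1
entry J[1][1] = -1.0607

-1.061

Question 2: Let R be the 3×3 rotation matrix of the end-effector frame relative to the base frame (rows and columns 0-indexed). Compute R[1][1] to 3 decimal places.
-0.354

End-effector y-axis (col 1 of R) = (-0.6124,-0.3536,0.7071)
R[1][1] = -0.3536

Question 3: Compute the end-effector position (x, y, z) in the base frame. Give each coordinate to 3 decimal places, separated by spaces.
after link 1: o_1 = (1.7321, 1.0000, 1.0000)
after link 2: o_2 = (-1.6051, 2.5374, -1.1213)

-1.605 2.537 -1.121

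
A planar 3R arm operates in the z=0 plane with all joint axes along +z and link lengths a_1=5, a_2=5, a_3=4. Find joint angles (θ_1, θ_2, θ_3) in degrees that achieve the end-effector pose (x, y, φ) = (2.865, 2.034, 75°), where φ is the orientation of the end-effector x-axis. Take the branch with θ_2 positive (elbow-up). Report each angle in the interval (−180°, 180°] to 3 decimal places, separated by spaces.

wrist centre = target − a_3·(cos φ, sin φ) = (1.8297, -1.8297)
cos θ_2 = (6.6957−5²−5²)/(2·5·5) = -0.8661; θ_2 = 150.0069° (elbow-up)
β = atan2(-1.8297,1.8297) = -44.9997°; ψ = atan2(2.4995,0.6696) = 75.0035°
θ_1 = β − ψ = -120.0031°
θ_3 = φ − θ_1 − θ_2 = 44.9962° (wrapped to (-180°,180°])

-120.003 150.007 44.996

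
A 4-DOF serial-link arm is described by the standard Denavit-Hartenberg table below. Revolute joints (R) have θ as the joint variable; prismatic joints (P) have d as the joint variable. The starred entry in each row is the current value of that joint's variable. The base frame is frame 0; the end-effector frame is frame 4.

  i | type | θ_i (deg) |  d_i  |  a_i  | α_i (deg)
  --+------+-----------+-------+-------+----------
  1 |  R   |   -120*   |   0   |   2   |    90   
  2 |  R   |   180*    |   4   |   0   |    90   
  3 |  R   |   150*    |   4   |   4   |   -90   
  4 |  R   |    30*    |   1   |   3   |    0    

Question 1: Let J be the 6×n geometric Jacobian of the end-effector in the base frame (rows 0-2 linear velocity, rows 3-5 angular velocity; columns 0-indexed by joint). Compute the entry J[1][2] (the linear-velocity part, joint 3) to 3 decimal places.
-5.214

axis z_2 = (-0.0000,-0.0000,1.0000); lever o_n−o_2 = (-5.2141,-4.1651,2.5000)
cross product → J_v[:, 2] = (4.1651,-5.2141,-0.0000)
J_ω[:, 2] = z_2
entry J[1][2] = -5.2141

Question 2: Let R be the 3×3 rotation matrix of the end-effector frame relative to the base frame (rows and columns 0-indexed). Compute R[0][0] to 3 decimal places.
-0.750

End-effector x-axis (col 0 of R) = (-0.7500,-0.4330,-0.5000)
R[0][0] = -0.7500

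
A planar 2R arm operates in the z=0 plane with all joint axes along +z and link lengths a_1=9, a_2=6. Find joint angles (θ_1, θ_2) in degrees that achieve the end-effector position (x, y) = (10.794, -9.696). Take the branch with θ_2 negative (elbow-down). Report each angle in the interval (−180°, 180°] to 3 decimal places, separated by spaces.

-29.997 -30.008

cos θ_2 = (210.5229−9²−6²)/(2·9·6) = 0.8660; θ_2 = -30.0084° (elbow-down)
β = atan2(-9.6960,10.7940) = -41.9326°; ψ = atan2(-3.0008,14.1957) = -11.9358°
θ_1 = β − ψ = -29.9969°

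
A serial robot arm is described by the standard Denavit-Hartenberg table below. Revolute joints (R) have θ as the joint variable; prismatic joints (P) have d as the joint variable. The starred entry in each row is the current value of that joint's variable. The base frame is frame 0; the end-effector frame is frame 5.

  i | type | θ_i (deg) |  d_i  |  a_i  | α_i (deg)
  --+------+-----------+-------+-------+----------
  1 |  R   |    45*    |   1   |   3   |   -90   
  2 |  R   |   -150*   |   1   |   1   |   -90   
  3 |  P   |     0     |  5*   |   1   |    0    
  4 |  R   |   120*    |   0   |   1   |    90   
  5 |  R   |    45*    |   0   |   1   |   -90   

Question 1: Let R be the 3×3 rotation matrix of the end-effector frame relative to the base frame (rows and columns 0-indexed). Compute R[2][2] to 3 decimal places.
End-effector z-axis (col 2 of R) = (-0.3995,0.4665,0.7891)
R[2][2] = 0.7891

0.789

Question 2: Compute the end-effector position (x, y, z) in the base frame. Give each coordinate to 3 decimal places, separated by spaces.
after link 1: o_1 = (2.1213, 2.1213, 1.0000)
after link 2: o_2 = (0.8018, 2.2161, 1.5000)
after link 3: o_3 = (1.9572, 3.3714, 6.3301)
after link 4: o_4 = (2.8758, 3.0653, 6.0801)
after link 5: o_5 = (3.7753, 3.0988, 6.5157)

3.775 3.099 6.516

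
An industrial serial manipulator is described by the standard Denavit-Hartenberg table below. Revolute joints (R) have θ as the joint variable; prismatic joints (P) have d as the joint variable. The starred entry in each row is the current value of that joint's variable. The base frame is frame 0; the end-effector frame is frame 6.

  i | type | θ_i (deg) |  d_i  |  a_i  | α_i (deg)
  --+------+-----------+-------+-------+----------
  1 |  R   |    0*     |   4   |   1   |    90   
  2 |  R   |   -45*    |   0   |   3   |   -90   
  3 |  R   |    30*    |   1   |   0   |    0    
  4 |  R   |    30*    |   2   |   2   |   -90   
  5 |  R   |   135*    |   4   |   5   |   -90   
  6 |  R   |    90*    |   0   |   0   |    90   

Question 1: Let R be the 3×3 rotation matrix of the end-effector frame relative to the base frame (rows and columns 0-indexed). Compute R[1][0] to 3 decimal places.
End-effector x-axis (col 0 of R) = (0.6124,-0.5000,-0.6124)
R[1][0] = -0.5000

-0.500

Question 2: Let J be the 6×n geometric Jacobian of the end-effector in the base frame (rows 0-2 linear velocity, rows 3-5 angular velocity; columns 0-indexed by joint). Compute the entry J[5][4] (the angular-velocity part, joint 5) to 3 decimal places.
0.612

axis z_4 = (-0.6124,0.5000,0.6124); lever o_n−o_4 = (-6.1995,-1.0619,1.1995)
cross product → J_v[:, 4] = (1.2500,-3.0619,3.7500)
J_ω[:, 4] = z_4
entry J[5][4] = 0.6124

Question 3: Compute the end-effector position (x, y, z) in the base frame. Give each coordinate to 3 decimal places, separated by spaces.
-0.250 0.670 4.492

after link 1: o_1 = (1.0000, 0.0000, 4.0000)
after link 2: o_2 = (3.1213, -0.0000, 1.8787)
after link 3: o_3 = (3.8284, -0.0000, 2.5858)
after link 4: o_4 = (5.9497, 1.7321, 3.2929)
after link 5: o_5 = (-0.2497, 0.6702, 4.4924)
after link 6: o_6 = (-0.2497, 0.6702, 4.4924)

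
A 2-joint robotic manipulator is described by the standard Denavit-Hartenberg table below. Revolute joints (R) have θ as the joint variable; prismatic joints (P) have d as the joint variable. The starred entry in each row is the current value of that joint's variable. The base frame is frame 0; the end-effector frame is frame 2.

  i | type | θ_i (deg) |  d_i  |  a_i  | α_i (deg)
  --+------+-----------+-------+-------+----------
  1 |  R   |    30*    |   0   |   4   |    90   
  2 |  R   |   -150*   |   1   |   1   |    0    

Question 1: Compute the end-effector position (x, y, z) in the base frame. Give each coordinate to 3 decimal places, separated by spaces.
after link 1: o_1 = (3.4641, 2.0000, 0.0000)
after link 2: o_2 = (3.2141, 0.7010, -0.5000)

3.214 0.701 -0.500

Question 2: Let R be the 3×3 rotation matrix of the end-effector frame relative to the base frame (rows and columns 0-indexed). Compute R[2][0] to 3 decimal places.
End-effector x-axis (col 0 of R) = (-0.7500,-0.4330,-0.5000)
R[2][0] = -0.5000

-0.500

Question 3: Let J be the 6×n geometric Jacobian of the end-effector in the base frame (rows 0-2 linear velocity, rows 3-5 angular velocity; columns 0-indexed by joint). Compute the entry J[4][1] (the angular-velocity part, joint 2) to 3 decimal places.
axis z_1 = (0.5000,-0.8660,0.0000); lever o_n−o_1 = (-0.2500,-1.2990,-0.5000)
cross product → J_v[:, 1] = (0.4330,0.2500,-0.8660)
J_ω[:, 1] = z_1
entry J[4][1] = -0.8660

-0.866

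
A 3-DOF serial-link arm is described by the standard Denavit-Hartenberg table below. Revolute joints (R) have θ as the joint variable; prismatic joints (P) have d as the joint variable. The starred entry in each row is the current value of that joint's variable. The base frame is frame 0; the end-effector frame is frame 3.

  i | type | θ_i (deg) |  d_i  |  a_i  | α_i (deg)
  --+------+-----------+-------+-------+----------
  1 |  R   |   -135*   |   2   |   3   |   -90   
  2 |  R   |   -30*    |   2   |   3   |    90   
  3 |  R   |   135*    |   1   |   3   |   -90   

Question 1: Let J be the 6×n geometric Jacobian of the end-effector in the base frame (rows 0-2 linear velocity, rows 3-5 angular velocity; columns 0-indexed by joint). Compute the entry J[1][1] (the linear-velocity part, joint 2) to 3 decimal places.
-0.923

axis z_1 = (0.7071,-0.7071,0.0000); lever o_n−o_1 = (2.7297,-3.0987,1.3054)
cross product → J_v[:, 1] = (-0.9230,-0.9230,-0.2610)
J_ω[:, 1] = z_1
entry J[1][1] = -0.9230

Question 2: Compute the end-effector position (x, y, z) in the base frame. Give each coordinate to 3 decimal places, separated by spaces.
after link 1: o_1 = (-2.1213, -2.1213, 2.0000)
after link 2: o_2 = (-2.5442, -5.3727, 3.5000)
after link 3: o_3 = (0.6084, -5.2201, 3.3054)

0.608 -5.220 3.305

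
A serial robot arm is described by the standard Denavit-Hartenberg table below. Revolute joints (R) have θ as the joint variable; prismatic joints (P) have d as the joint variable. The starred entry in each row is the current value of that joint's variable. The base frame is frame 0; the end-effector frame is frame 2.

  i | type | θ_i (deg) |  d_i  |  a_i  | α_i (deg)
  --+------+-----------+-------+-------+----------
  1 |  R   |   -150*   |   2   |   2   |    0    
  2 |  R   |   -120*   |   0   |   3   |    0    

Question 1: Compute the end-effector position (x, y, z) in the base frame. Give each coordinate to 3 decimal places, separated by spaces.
-1.732 2.000 2.000

after link 1: o_1 = (-1.7321, -1.0000, 2.0000)
after link 2: o_2 = (-1.7321, 2.0000, 2.0000)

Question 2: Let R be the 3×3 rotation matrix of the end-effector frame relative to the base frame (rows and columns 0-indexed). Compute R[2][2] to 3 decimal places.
End-effector z-axis (col 2 of R) = (0.0000,0.0000,1.0000)
R[2][2] = 1.0000

1.000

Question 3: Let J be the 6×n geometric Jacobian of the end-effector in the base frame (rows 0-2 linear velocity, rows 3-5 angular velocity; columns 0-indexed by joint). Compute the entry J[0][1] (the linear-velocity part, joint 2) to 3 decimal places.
axis z_1 = (0.0000,0.0000,1.0000); lever o_n−o_1 = (-0.0000,3.0000,0.0000)
cross product → J_v[:, 1] = (-3.0000,-0.0000,0.0000)
J_ω[:, 1] = z_1
entry J[0][1] = -3.0000

-3.000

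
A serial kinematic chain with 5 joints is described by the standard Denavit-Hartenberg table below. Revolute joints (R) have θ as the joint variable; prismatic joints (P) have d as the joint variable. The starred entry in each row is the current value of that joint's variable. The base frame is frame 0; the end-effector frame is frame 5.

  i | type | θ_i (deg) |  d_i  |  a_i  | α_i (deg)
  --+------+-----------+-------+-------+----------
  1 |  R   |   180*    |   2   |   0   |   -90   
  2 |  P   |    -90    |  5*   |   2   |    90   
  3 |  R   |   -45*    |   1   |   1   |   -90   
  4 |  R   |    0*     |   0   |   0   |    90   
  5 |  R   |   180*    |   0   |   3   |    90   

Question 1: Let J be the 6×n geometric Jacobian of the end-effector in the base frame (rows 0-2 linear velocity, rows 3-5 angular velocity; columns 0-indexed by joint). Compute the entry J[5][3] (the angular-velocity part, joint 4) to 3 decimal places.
axis z_3 = (-0.0000,-0.7071,0.7071); lever o_n−o_3 = (-0.0000,-2.1213,-2.1213)
cross product → J_v[:, 3] = (3.0000,-0.0000,0.0000)
J_ω[:, 3] = z_3
entry J[5][3] = 0.7071

0.707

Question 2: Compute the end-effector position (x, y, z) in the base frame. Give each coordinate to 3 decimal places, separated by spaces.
1.000 -6.414 2.586

after link 1: o_1 = (0.0000, 0.0000, 2.0000)
after link 2: o_2 = (-0.0000, -5.0000, 4.0000)
after link 3: o_3 = (1.0000, -4.2929, 4.7071)
after link 4: o_4 = (1.0000, -4.2929, 4.7071)
after link 5: o_5 = (1.0000, -6.4142, 2.5858)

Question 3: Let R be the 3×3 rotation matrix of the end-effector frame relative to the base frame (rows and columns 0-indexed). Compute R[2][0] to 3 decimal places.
End-effector x-axis (col 0 of R) = (-0.0000,-0.7071,-0.7071)
R[2][0] = -0.7071

-0.707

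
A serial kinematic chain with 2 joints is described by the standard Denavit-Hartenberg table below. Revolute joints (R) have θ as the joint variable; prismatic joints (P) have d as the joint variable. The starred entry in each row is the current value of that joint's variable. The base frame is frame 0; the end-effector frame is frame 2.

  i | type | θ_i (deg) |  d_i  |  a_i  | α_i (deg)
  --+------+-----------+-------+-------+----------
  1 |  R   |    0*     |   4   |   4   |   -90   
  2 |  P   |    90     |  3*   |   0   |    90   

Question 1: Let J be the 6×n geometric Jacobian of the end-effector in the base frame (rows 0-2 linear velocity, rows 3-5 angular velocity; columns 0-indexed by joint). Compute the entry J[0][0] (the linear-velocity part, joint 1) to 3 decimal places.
axis z_0 = ẑ; lever o_n−o_0 = (4.0000,3.0000,4.0000)
cross product → J_v[:, 0] = (-3.0000,4.0000,0.0000)
J_ω[:, 0] = z_0
entry J[0][0] = -3.0000

-3.000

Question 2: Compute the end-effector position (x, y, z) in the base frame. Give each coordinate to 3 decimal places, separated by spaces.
after link 1: o_1 = (4.0000, 0.0000, 4.0000)
after link 2: o_2 = (4.0000, 3.0000, 4.0000)

4.000 3.000 4.000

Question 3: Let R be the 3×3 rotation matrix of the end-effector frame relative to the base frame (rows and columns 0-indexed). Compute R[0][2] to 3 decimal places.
End-effector z-axis (col 2 of R) = (1.0000,0.0000,0.0000)
R[0][2] = 1.0000

1.000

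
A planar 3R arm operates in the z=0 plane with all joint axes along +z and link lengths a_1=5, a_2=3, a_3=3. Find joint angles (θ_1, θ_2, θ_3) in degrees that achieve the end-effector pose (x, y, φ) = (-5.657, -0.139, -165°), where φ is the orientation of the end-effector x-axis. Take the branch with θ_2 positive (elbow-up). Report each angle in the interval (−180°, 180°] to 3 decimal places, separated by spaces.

wrist centre = target − a_3·(cos φ, sin φ) = (-2.7592, 0.6375)
cos θ_2 = (8.0197−5²−3²)/(2·5·3) = -0.8660; θ_2 = 149.9984° (elbow-up)
β = atan2(0.6375,-2.7592) = 166.9913°; ψ = atan2(1.5001,2.4020) = 31.9856°
θ_1 = β − ψ = 135.0058°
θ_3 = φ − θ_1 − θ_2 = -90.0041° (wrapped to (-180°,180°])

135.006 149.998 -90.004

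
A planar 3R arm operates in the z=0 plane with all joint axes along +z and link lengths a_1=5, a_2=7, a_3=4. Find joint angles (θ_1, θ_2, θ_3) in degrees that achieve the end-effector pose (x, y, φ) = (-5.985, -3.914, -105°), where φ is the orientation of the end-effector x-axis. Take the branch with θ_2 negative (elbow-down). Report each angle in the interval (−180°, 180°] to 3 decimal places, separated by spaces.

-89.999 -135.000 119.999

wrist centre = target − a_3·(cos φ, sin φ) = (-4.9497, -0.0503)
cos θ_2 = (24.5023−5²−7²)/(2·5·7) = -0.7071; θ_2 = -135.0003° (elbow-down)
β = atan2(-0.0503,-4.9497) = -179.4178°; ψ = atan2(-4.9497,0.0502) = -89.4186°
θ_1 = β − ψ = -89.9992°
θ_3 = φ − θ_1 − θ_2 = 119.9995° (wrapped to (-180°,180°])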